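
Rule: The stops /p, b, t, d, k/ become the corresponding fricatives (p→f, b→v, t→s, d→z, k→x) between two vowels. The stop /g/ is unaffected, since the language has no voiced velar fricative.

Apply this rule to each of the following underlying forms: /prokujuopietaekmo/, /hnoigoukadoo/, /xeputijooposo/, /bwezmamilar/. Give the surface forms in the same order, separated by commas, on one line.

proxujuofiesaekmo, hnoigouxazoo, xefusijoofoso, bwezmamilar

/prokujuopietaekmo/: /k/ is a stop between vowels /o/ and /u/, so it spirantizes to the fricative [x]. /p/ is a stop between vowels /o/ and /i/, so it spirantizes to the fricative [f]. /t/ is a stop between vowels /e/ and /a/, so it spirantizes to the fricative [s]. → [proxujuofiesaekmo].
/hnoigoukadoo/: /k/ is a stop between vowels /u/ and /a/, so it spirantizes to the fricative [x]. /d/ is a stop between vowels /a/ and /o/, so it spirantizes to the fricative [z]. → [hnoigouxazoo].
/xeputijooposo/: /p/ is a stop between vowels /e/ and /u/, so it spirantizes to the fricative [f]. /t/ is a stop between vowels /u/ and /i/, so it spirantizes to the fricative [s]. /p/ is a stop between vowels /o/ and /o/, so it spirantizes to the fricative [f]. → [xefusijoofoso].
/bwezmamilar/: the rule's environment is not met; surfaces unchanged as [bwezmamilar].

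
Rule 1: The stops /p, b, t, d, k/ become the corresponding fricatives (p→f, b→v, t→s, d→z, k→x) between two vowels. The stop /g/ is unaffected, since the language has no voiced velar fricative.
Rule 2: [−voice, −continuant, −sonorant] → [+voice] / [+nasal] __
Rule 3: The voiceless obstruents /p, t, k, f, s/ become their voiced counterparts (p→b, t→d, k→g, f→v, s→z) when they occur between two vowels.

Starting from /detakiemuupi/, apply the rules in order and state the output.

dezaxiemuuvi

Rule 1 (intervocalic spirantization): /t/ is a stop between vowels /e/ and /a/, so it spirantizes to the fricative [s]. /k/ is a stop between vowels /a/ and /i/, so it spirantizes to the fricative [x]. /p/ is a stop between vowels /u/ and /i/, so it spirantizes to the fricative [f]. /detakiemuupi/ → desaxiemuufi.
Rule 2 (post-nasal voicing): no segment meets the environment; /desaxiemuufi/ is unchanged.
Rule 3 (intervocalic voicing): /s/ is a voiceless obstruent between vowels /e/ and /a/, so it voices to [z]. /f/ is a voiceless obstruent between vowels /u/ and /i/, so it voices to [v]. /desaxiemuufi/ → dezaxiemuuvi.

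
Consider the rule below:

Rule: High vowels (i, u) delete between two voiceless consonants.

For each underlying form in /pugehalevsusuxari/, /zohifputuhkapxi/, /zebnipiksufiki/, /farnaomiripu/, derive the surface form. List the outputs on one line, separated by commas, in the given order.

/pugehalevsusuxari/: /u/ is a high vowel flanked by voiceless consonants /s/ and /s/, so it deletes. /u/ is a high vowel flanked by voiceless consonants /s/ and /x/, so it deletes. → [pugehalevssxari].
/zohifputuhkapxi/: /i/ is a high vowel flanked by voiceless consonants /h/ and /f/, so it deletes. /u/ is a high vowel flanked by voiceless consonants /p/ and /t/, so it deletes. /u/ is a high vowel flanked by voiceless consonants /t/ and /h/, so it deletes. → [zohfpthkapxi].
/zebnipiksufiki/: /i/ is a high vowel flanked by voiceless consonants /p/ and /k/, so it deletes. /u/ is a high vowel flanked by voiceless consonants /s/ and /f/, so it deletes. /i/ is a high vowel flanked by voiceless consonants /f/ and /k/, so it deletes. → [zebnipksfki].
/farnaomiripu/: the rule's environment is not met; surfaces unchanged as [farnaomiripu].

pugehalevssxari, zohfpthkapxi, zebnipksfki, farnaomiripu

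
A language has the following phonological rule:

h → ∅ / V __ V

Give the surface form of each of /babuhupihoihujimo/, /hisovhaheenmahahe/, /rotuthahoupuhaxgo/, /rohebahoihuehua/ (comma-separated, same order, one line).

babuupioiujimo, hisovhaeenmaae, rotuthaoupuaxgo, roebaoiueua

/babuhupihoihujimo/: /h/ occurs between vowels /u/ and /u/, so it deletes. /h/ occurs between vowels /i/ and /o/, so it deletes. /h/ occurs between vowels /i/ and /u/, so it deletes. → [babuupioiujimo].
/hisovhaheenmahahe/: /h/ occurs between vowels /a/ and /e/, so it deletes. /h/ occurs between vowels /a/ and /a/, so it deletes. /h/ occurs between vowels /a/ and /e/, so it deletes. → [hisovhaeenmaae].
/rotuthahoupuhaxgo/: /h/ occurs between vowels /a/ and /o/, so it deletes. /h/ occurs between vowels /u/ and /a/, so it deletes. → [rotuthaoupuaxgo].
/rohebahoihuehua/: /h/ occurs between vowels /o/ and /e/, so it deletes. /h/ occurs between vowels /a/ and /o/, so it deletes. /h/ occurs between vowels /i/ and /u/, so it deletes. /h/ occurs between vowels /e/ and /u/, so it deletes. → [roebaoiueua].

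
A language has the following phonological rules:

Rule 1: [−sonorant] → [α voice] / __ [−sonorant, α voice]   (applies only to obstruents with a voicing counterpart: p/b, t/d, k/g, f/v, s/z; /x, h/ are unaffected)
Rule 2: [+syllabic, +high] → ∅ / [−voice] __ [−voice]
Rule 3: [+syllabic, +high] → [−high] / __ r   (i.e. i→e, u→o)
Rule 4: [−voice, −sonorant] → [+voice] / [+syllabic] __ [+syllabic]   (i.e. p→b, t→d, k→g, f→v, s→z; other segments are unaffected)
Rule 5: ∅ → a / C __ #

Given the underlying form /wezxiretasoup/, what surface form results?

Rule 1 (regressive voicing assimilation): /z/ precedes the voiceless obstruent /x/, so it devoices to [s] by assimilation. /wezxiretasoup/ → wesxiretasoup.
Rule 2 (high vowel syncope): no segment meets the environment; /wesxiretasoup/ is unchanged.
Rule 3 (pre-rhotic lowering): /i/ is a high vowel immediately before /r/, so it lowers to [e]. /wesxiretasoup/ → wesxeretasoup.
Rule 4 (intervocalic voicing): /t/ is a voiceless obstruent between vowels /e/ and /a/, so it voices to [d]. /s/ is a voiceless obstruent between vowels /a/ and /o/, so it voices to [z]. /wesxeretasoup/ → wesxeredazoup.
Rule 5 (final a-epenthesis): the form ends in the consonant /p/, so [a] is inserted word-finally. /wesxeredazoup/ → wesxeredazoupa.

wesxeredazoupa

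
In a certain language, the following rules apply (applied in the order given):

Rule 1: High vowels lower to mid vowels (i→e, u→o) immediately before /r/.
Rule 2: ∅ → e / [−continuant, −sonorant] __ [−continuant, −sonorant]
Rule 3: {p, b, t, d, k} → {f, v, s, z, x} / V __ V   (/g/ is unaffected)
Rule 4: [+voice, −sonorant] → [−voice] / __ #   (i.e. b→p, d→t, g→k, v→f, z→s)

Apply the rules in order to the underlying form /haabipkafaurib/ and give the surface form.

Rule 1 (pre-rhotic lowering): /u/ is a high vowel immediately before /r/, so it lowers to [o]. /haabipkafaurib/ → haabipkafaorib.
Rule 2 (stop-cluster e-epenthesis): /p/ and /k/ form a stop–stop cluster, so [e] is inserted between them. /haabipkafaorib/ → haabipekafaorib.
Rule 3 (intervocalic spirantization): /b/ is a stop between vowels /a/ and /i/, so it spirantizes to the fricative [v]. /p/ is a stop between vowels /i/ and /e/, so it spirantizes to the fricative [f]. /k/ is a stop between vowels /e/ and /a/, so it spirantizes to the fricative [x]. /haabipekafaorib/ → haavifexafaorib.
Rule 4 (final devoicing): /b/ is a voiced obstruent in word-final position, so it devoices to [p]. /haavifexafaorib/ → haavifexafaorip.

haavifexafaorip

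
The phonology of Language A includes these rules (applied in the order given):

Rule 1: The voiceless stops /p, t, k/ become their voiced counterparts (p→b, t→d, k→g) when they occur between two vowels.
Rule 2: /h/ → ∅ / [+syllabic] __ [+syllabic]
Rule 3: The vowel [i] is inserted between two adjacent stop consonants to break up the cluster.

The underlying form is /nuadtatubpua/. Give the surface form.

Rule 1 (intervocalic voicing): /t/ is a voiceless stop between vowels /a/ and /u/, so it voices to [d]. /nuadtatubpua/ → nuadtadubpua.
Rule 2 (intervocalic h-deletion): no segment meets the environment; /nuadtadubpua/ is unchanged.
Rule 3 (stop-cluster i-epenthesis): /d/ and /t/ form a stop–stop cluster, so [i] is inserted between them. /b/ and /p/ form a stop–stop cluster, so [i] is inserted between them. /nuadtadubpua/ → nuaditadubipua.

nuaditadubipua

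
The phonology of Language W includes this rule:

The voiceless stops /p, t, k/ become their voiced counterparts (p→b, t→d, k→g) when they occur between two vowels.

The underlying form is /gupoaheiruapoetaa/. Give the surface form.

/p/ is a voiceless stop between vowels /u/ and /o/, so it voices to [b].
/p/ is a voiceless stop between vowels /a/ and /o/, so it voices to [b].
/t/ is a voiceless stop between vowels /e/ and /a/, so it voices to [d].
Surface form: [guboaheiruaboedaa].

guboaheiruaboedaa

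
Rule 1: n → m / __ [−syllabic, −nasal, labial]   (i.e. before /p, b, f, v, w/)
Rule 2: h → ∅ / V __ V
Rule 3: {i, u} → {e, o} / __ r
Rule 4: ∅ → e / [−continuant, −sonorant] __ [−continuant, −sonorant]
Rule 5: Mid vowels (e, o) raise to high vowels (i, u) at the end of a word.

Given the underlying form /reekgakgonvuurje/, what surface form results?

reekegakegomvuorji

Rule 1 (nasal place assimilation): /n/ precedes the labial consonant /v/, so it assimilates in place to [m]. /reekgakgonvuurje/ → reekgakgomvuurje.
Rule 2 (intervocalic h-deletion): no segment meets the environment; /reekgakgomvuurje/ is unchanged.
Rule 3 (pre-rhotic lowering): /u/ is a high vowel immediately before /r/, so it lowers to [o]. /reekgakgomvuurje/ → reekgakgomvuorje.
Rule 4 (stop-cluster e-epenthesis): /k/ and /g/ form a stop–stop cluster, so [e] is inserted between them. /k/ and /g/ form a stop–stop cluster, so [e] is inserted between them. /reekgakgomvuorje/ → reekegakegomvuorje.
Rule 5 (final vowel raising): /e/ is a mid vowel in word-final position, so it raises to [i]. /reekegakegomvuorje/ → reekegakegomvuorji.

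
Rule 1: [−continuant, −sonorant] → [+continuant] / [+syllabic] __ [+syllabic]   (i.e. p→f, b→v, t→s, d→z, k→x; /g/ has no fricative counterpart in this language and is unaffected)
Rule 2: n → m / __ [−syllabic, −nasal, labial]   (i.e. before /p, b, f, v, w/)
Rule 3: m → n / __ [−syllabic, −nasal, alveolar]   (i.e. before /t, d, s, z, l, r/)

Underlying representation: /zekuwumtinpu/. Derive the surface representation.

zexuwuntimpu

Rule 1 (intervocalic spirantization): /k/ is a stop between vowels /e/ and /u/, so it spirantizes to the fricative [x]. /zekuwumtinpu/ → zexuwumtinpu.
Rule 2 (nasal place assimilation): /n/ precedes the labial consonant /p/, so it assimilates in place to [m]. /zexuwumtinpu/ → zexuwumtimpu.
Rule 3 (nasal place assimilation): /m/ precedes the alveolar consonant /t/, so it assimilates in place to [n]. /zexuwumtimpu/ → zexuwuntimpu.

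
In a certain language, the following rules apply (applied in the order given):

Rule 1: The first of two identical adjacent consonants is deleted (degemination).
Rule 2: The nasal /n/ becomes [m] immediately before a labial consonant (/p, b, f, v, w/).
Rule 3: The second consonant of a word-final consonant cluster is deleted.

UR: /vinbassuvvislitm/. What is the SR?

vimbasuvislit

Rule 1 (degemination): /ss/ is a geminate; the first /s/ deletes. /vv/ is a geminate; the first /v/ deletes. /vinbassuvvislitm/ → vinbasuvislitm.
Rule 2 (nasal place assimilation): /n/ precedes the labial consonant /b/, so it assimilates in place to [m]. /vinbasuvislitm/ → vimbasuvislitm.
Rule 3 (final cluster simplification): /m/ is the second consonant of a word-final cluster /tm/, so it deletes. /vimbasuvislitm/ → vimbasuvislit.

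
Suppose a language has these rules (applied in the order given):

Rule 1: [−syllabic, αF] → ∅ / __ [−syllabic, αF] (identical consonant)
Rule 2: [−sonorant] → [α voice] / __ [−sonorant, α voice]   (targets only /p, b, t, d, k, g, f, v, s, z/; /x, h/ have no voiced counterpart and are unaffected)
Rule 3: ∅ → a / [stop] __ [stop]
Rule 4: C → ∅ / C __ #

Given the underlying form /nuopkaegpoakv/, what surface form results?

Rule 1 (degemination): no segment meets the environment; /nuopkaegpoakv/ is unchanged.
Rule 2 (regressive voicing assimilation): /g/ precedes the voiceless obstruent /p/, so it devoices to [k] by assimilation. /k/ precedes the voiced obstruent /v/, so it voices to [g] by assimilation. /nuopkaegpoakv/ → nuopkaekpoagv.
Rule 3 (stop-cluster a-epenthesis): /p/ and /k/ form a stop–stop cluster, so [a] is inserted between them. /k/ and /p/ form a stop–stop cluster, so [a] is inserted between them. /nuopkaekpoagv/ → nuopakaekapoagv.
Rule 4 (final cluster simplification): /v/ is the second consonant of a word-final cluster /gv/, so it deletes. /nuopakaekapoagv/ → nuopakaekapoag.

nuopakaekapoag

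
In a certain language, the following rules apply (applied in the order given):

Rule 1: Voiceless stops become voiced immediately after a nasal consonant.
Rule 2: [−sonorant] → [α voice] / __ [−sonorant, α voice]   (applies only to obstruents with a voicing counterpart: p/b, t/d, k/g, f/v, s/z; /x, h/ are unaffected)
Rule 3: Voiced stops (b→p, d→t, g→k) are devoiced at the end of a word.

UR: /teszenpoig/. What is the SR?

tezzenboik

Rule 1 (post-nasal voicing): /p/ is a voiceless stop immediately after the nasal /n/, so it voices to [b]. /teszenpoig/ → teszenboig.
Rule 2 (regressive voicing assimilation): /s/ precedes the voiced obstruent /z/, so it voices to [z] by assimilation. /teszenboig/ → tezzenboig.
Rule 3 (final devoicing): /g/ is a voiced stop in word-final position, so it devoices to [k]. /tezzenboig/ → tezzenboik.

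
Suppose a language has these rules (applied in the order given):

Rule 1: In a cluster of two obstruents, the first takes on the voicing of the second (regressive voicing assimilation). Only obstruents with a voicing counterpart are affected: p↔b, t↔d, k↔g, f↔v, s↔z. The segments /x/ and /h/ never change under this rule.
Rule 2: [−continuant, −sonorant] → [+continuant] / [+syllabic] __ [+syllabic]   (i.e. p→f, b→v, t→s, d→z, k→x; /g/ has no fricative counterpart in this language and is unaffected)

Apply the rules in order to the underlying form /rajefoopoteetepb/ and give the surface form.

rajefoofoseesebb

Rule 1 (regressive voicing assimilation): /p/ precedes the voiced obstruent /b/, so it voices to [b] by assimilation. /rajefoopoteetepb/ → rajefoopoteetebb.
Rule 2 (intervocalic spirantization): /p/ is a stop between vowels /o/ and /o/, so it spirantizes to the fricative [f]. /t/ is a stop between vowels /o/ and /e/, so it spirantizes to the fricative [s]. /t/ is a stop between vowels /e/ and /e/, so it spirantizes to the fricative [s]. /rajefoopoteetebb/ → rajefoofoseesebb.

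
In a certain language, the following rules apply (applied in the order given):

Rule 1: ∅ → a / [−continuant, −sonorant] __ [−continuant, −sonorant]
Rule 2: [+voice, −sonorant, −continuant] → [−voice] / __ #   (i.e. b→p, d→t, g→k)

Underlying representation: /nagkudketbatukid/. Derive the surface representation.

nagakudaketabatukit

Rule 1 (stop-cluster a-epenthesis): /g/ and /k/ form a stop–stop cluster, so [a] is inserted between them. /d/ and /k/ form a stop–stop cluster, so [a] is inserted between them. /t/ and /b/ form a stop–stop cluster, so [a] is inserted between them. /nagkudketbatukid/ → nagakudaketabatukid.
Rule 2 (final devoicing): /d/ is a voiced stop in word-final position, so it devoices to [t]. /nagakudaketabatukid/ → nagakudaketabatukit.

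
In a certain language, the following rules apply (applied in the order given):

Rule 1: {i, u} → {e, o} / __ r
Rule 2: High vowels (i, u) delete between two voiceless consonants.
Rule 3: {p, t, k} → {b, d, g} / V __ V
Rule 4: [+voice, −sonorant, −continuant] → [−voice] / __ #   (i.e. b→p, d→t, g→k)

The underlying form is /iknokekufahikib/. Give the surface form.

iknogekfahkip

Rule 1 (pre-rhotic lowering): no segment meets the environment; /iknokekufahikib/ is unchanged.
Rule 2 (high vowel syncope): /u/ is a high vowel flanked by voiceless consonants /k/ and /f/, so it deletes. /i/ is a high vowel flanked by voiceless consonants /h/ and /k/, so it deletes. /iknokekufahikib/ → iknokekfahkib.
Rule 3 (intervocalic voicing): /k/ is a voiceless stop between vowels /o/ and /e/, so it voices to [g]. /iknokekfahkib/ → iknogekfahkib.
Rule 4 (final devoicing): /b/ is a voiced stop in word-final position, so it devoices to [p]. /iknogekfahkib/ → iknogekfahkip.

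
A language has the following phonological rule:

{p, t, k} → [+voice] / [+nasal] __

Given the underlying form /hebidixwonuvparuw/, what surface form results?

hebidixwonuvparuw

No segment of /hebidixwonuvparuw/ meets the structural description of the rule, so the form surfaces unchanged.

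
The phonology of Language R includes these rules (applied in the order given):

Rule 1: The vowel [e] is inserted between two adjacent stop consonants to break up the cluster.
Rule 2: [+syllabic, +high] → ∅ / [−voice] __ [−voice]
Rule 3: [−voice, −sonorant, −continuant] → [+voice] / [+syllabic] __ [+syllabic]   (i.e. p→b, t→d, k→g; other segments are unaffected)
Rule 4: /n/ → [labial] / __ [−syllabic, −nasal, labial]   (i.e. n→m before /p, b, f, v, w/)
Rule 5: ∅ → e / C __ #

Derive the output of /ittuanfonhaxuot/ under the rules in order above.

ideduamfonhaxuote

Rule 1 (stop-cluster e-epenthesis): /t/ and /t/ form a stop–stop cluster, so [e] is inserted between them. /ittuanfonhaxuot/ → itetuanfonhaxuot.
Rule 2 (high vowel syncope): no segment meets the environment; /itetuanfonhaxuot/ is unchanged.
Rule 3 (intervocalic voicing): /t/ is a voiceless stop between vowels /i/ and /e/, so it voices to [d]. /t/ is a voiceless stop between vowels /e/ and /u/, so it voices to [d]. /itetuanfonhaxuot/ → ideduanfonhaxuot.
Rule 4 (nasal place assimilation): /n/ precedes the labial consonant /f/, so it assimilates in place to [m]. /ideduanfonhaxuot/ → ideduamfonhaxuot.
Rule 5 (final e-epenthesis): the form ends in the consonant /t/, so [e] is inserted word-finally. /ideduamfonhaxuot/ → ideduamfonhaxuote.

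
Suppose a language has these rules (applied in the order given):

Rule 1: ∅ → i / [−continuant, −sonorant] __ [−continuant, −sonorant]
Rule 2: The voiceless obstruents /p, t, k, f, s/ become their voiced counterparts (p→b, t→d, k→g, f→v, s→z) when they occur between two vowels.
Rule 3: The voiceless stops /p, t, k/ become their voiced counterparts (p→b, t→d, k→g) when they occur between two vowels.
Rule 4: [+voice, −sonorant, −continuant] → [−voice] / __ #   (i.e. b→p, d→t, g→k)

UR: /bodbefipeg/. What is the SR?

Rule 1 (stop-cluster i-epenthesis): /d/ and /b/ form a stop–stop cluster, so [i] is inserted between them. /bodbefipeg/ → bodibefipeg.
Rule 2 (intervocalic voicing): /f/ is a voiceless obstruent between vowels /e/ and /i/, so it voices to [v]. /p/ is a voiceless obstruent between vowels /i/ and /e/, so it voices to [b]. /bodibefipeg/ → bodibevibeg.
Rule 3 (intervocalic voicing): no segment meets the environment; /bodibevibeg/ is unchanged.
Rule 4 (final devoicing): /g/ is a voiced stop in word-final position, so it devoices to [k]. /bodibevibeg/ → bodibevibek.

bodibevibek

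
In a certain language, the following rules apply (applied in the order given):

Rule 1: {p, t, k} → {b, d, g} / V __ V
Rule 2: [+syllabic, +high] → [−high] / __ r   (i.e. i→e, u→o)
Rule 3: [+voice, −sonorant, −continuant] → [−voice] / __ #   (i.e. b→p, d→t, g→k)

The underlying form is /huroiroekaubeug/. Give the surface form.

horoeroegaubeuk

Rule 1 (intervocalic voicing): /k/ is a voiceless stop between vowels /e/ and /a/, so it voices to [g]. /huroiroekaubeug/ → huroiroegaubeug.
Rule 2 (pre-rhotic lowering): /u/ is a high vowel immediately before /r/, so it lowers to [o]. /i/ is a high vowel immediately before /r/, so it lowers to [e]. /huroiroegaubeug/ → horoeroegaubeug.
Rule 3 (final devoicing): /g/ is a voiced stop in word-final position, so it devoices to [k]. /horoeroegaubeug/ → horoeroegaubeuk.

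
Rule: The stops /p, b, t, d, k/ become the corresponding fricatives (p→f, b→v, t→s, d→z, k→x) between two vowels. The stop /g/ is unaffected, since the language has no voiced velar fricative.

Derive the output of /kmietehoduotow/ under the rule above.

/t/ is a stop between vowels /e/ and /e/, so it spirantizes to the fricative [s].
/d/ is a stop between vowels /o/ and /u/, so it spirantizes to the fricative [z].
/t/ is a stop between vowels /o/ and /o/, so it spirantizes to the fricative [s].
The other instance of /k/ does not occur in the required environment and remains unchanged.
Surface form: [kmiesehozuosow].

kmiesehozuosow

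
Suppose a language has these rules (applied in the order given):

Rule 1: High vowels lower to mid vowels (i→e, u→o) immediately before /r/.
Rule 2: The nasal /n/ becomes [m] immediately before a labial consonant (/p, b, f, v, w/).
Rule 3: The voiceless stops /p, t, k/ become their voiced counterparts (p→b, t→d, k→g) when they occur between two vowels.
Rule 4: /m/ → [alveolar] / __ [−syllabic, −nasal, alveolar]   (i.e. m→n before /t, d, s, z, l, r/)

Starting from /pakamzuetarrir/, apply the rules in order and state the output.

Rule 1 (pre-rhotic lowering): /i/ is a high vowel immediately before /r/, so it lowers to [e]. /pakamzuetarrir/ → pakamzuetarrer.
Rule 2 (nasal place assimilation): no segment meets the environment; /pakamzuetarrer/ is unchanged.
Rule 3 (intervocalic voicing): /k/ is a voiceless stop between vowels /a/ and /a/, so it voices to [g]. /t/ is a voiceless stop between vowels /e/ and /a/, so it voices to [d]. /pakamzuetarrer/ → pagamzuedarrer.
Rule 4 (nasal place assimilation): /m/ precedes the alveolar consonant /z/, so it assimilates in place to [n]. /pagamzuedarrer/ → paganzuedarrer.

paganzuedarrer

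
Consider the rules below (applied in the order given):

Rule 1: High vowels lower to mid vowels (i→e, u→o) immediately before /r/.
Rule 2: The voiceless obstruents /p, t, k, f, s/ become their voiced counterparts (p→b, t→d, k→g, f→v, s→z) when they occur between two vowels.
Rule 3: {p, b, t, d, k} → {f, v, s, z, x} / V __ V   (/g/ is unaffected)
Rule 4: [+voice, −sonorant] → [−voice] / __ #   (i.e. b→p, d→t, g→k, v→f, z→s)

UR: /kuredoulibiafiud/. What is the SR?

Rule 1 (pre-rhotic lowering): /u/ is a high vowel immediately before /r/, so it lowers to [o]. /kuredoulibiafiud/ → koredoulibiafiud.
Rule 2 (intervocalic voicing): /f/ is a voiceless obstruent between vowels /a/ and /i/, so it voices to [v]. /koredoulibiafiud/ → koredoulibiaviud.
Rule 3 (intervocalic spirantization): /d/ is a stop between vowels /e/ and /o/, so it spirantizes to the fricative [z]. /b/ is a stop between vowels /i/ and /i/, so it spirantizes to the fricative [v]. /koredoulibiaviud/ → korezouliviaviud.
Rule 4 (final devoicing): /d/ is a voiced obstruent in word-final position, so it devoices to [t]. /korezouliviaviud/ → korezouliviaviut.

korezouliviaviut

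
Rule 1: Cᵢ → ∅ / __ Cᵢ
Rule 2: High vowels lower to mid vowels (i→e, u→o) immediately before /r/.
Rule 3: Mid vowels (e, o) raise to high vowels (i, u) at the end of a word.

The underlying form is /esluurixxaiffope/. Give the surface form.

Rule 1 (degemination): /xx/ is a geminate; the first /x/ deletes. /ff/ is a geminate; the first /f/ deletes. /esluurixxaiffope/ → esluurixaifope.
Rule 2 (pre-rhotic lowering): /u/ is a high vowel immediately before /r/, so it lowers to [o]. /esluurixaifope/ → esluorixaifope.
Rule 3 (final vowel raising): /e/ is a mid vowel in word-final position, so it raises to [i]. /esluorixaifope/ → esluorixaifopi.

esluorixaifopi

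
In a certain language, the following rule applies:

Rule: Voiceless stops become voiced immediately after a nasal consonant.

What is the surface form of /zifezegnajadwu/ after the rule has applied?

zifezegnajadwu

No segment of /zifezegnajadwu/ meets the structural description of the rule, so the form surfaces unchanged.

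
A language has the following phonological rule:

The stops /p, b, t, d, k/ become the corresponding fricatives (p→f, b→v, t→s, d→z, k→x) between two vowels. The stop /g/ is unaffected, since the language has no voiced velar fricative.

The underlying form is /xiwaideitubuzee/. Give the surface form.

xiwaizeisuvuzee

/d/ is a stop between vowels /i/ and /e/, so it spirantizes to the fricative [z].
/t/ is a stop between vowels /i/ and /u/, so it spirantizes to the fricative [s].
/b/ is a stop between vowels /u/ and /u/, so it spirantizes to the fricative [v].
Surface form: [xiwaizeisuvuzee].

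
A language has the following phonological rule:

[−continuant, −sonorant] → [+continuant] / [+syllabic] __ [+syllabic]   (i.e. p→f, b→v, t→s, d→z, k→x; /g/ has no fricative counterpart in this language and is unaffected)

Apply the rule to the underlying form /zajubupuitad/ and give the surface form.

Scanning /zajubupuitad/: /b/ is a stop between vowels /u/ and /u/, so it spirantizes to the fricative [v]; /p/ is a stop between vowels /u/ and /u/, so it spirantizes to the fricative [f]; /t/ is a stop between vowels /i/ and /a/, so it spirantizes to the fricative [s]; /d/ at position 12 is not in the conditioning environment.
Result: [zajuvufuisad].

zajuvufuisad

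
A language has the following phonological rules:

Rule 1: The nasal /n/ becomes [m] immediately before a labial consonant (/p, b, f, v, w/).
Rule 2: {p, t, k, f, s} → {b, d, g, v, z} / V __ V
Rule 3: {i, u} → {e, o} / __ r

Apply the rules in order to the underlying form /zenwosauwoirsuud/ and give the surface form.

Rule 1 (nasal place assimilation): /n/ precedes the labial consonant /w/, so it assimilates in place to [m]. /zenwosauwoirsuud/ → zemwosauwoirsuud.
Rule 2 (intervocalic voicing): /s/ is a voiceless obstruent between vowels /o/ and /a/, so it voices to [z]. /zemwosauwoirsuud/ → zemwozauwoirsuud.
Rule 3 (pre-rhotic lowering): /i/ is a high vowel immediately before /r/, so it lowers to [e]. /zemwozauwoirsuud/ → zemwozauwoersuud.

zemwozauwoersuud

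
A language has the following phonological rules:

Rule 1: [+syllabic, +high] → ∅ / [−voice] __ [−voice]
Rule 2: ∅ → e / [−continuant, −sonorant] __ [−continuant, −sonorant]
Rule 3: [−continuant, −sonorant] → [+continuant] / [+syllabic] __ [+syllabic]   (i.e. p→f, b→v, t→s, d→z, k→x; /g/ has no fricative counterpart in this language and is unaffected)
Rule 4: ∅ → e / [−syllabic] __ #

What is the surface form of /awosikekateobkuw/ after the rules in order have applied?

Rule 1 (high vowel syncope): /i/ is a high vowel flanked by voiceless consonants /s/ and /k/, so it deletes. /awosikekateobkuw/ → awoskekateobkuw.
Rule 2 (stop-cluster e-epenthesis): /b/ and /k/ form a stop–stop cluster, so [e] is inserted between them. /awoskekateobkuw/ → awoskekateobekuw.
Rule 3 (intervocalic spirantization): /k/ is a stop between vowels /e/ and /a/, so it spirantizes to the fricative [x]. /t/ is a stop between vowels /a/ and /e/, so it spirantizes to the fricative [s]. /b/ is a stop between vowels /o/ and /e/, so it spirantizes to the fricative [v]. /k/ is a stop between vowels /e/ and /u/, so it spirantizes to the fricative [x]. /awoskekateobekuw/ → awoskexaseovexuw.
Rule 4 (final e-epenthesis): the form ends in the consonant /w/, so [e] is inserted word-finally. /awoskexaseovexuw/ → awoskexaseovexuwe.

awoskexaseovexuwe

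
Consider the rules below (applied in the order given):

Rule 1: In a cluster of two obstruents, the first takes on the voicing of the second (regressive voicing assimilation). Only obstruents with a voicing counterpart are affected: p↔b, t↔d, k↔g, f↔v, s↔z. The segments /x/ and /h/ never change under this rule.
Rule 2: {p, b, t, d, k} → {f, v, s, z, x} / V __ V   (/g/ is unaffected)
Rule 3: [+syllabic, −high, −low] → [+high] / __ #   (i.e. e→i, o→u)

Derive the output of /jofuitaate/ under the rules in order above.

Rule 1 (regressive voicing assimilation): no segment meets the environment; /jofuitaate/ is unchanged.
Rule 2 (intervocalic spirantization): /t/ is a stop between vowels /i/ and /a/, so it spirantizes to the fricative [s]. /t/ is a stop between vowels /a/ and /e/, so it spirantizes to the fricative [s]. /jofuitaate/ → jofuisaase.
Rule 3 (final vowel raising): /e/ is a mid vowel in word-final position, so it raises to [i]. /jofuisaase/ → jofuisaasi.

jofuisaasi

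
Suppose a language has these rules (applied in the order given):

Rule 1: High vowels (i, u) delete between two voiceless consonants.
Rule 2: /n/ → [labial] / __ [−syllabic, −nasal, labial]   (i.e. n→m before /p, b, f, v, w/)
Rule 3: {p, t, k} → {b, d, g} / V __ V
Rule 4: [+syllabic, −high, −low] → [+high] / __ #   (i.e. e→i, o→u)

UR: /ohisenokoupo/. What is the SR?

Rule 1 (high vowel syncope): /i/ is a high vowel flanked by voiceless consonants /h/ and /s/, so it deletes. /ohisenokoupo/ → ohsenokoupo.
Rule 2 (nasal place assimilation): no segment meets the environment; /ohsenokoupo/ is unchanged.
Rule 3 (intervocalic voicing): /k/ is a voiceless stop between vowels /o/ and /o/, so it voices to [g]. /p/ is a voiceless stop between vowels /u/ and /o/, so it voices to [b]. /ohsenokoupo/ → ohsenogoubo.
Rule 4 (final vowel raising): /o/ is a mid vowel in word-final position, so it raises to [u]. /ohsenogoubo/ → ohsenogoubu.

ohsenogoubu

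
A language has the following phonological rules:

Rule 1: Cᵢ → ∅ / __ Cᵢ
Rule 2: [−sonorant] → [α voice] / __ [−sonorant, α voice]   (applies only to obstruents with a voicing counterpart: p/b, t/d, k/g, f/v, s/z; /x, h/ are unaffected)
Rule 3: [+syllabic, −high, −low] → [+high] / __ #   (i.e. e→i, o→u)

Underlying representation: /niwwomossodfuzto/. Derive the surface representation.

niwomosotfustu

Rule 1 (degemination): /ww/ is a geminate; the first /w/ deletes. /ss/ is a geminate; the first /s/ deletes. /niwwomossodfuzto/ → niwomosodfuzto.
Rule 2 (regressive voicing assimilation): /d/ precedes the voiceless obstruent /f/, so it devoices to [t] by assimilation. /z/ precedes the voiceless obstruent /t/, so it devoices to [s] by assimilation. /niwomosodfuzto/ → niwomosotfusto.
Rule 3 (final vowel raising): /o/ is a mid vowel in word-final position, so it raises to [u]. /niwomosotfusto/ → niwomosotfustu.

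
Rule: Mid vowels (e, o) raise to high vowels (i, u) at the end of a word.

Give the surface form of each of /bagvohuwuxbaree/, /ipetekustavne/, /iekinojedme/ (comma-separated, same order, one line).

/bagvohuwuxbaree/: /e/ is a mid vowel in word-final position, so it raises to [i]. → [bagvohuwuxbarei].
/ipetekustavne/: /e/ is a mid vowel in word-final position, so it raises to [i]. → [ipetekustavni].
/iekinojedme/: /e/ is a mid vowel in word-final position, so it raises to [i]. → [iekinojedmi].

bagvohuwuxbarei, ipetekustavni, iekinojedmi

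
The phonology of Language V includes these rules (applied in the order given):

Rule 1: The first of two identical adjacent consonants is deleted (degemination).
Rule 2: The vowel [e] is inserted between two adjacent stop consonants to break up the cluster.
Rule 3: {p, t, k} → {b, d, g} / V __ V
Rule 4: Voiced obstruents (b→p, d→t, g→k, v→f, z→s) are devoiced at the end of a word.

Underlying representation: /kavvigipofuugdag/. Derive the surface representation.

Rule 1 (degemination): /vv/ is a geminate; the first /v/ deletes. /kavvigipofuugdag/ → kavigipofuugdag.
Rule 2 (stop-cluster e-epenthesis): /g/ and /d/ form a stop–stop cluster, so [e] is inserted between them. /kavigipofuugdag/ → kavigipofuugedag.
Rule 3 (intervocalic voicing): /p/ is a voiceless stop between vowels /i/ and /o/, so it voices to [b]. /kavigipofuugedag/ → kavigibofuugedag.
Rule 4 (final devoicing): /g/ is a voiced obstruent in word-final position, so it devoices to [k]. /kavigibofuugedag/ → kavigibofuugedak.

kavigibofuugedak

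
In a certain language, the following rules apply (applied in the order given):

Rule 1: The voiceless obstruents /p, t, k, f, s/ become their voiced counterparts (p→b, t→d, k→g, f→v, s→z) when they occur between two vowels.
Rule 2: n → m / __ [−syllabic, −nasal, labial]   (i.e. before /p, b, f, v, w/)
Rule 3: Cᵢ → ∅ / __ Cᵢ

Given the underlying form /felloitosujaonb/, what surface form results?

feloidozujaomb

Rule 1 (intervocalic voicing): /t/ is a voiceless obstruent between vowels /i/ and /o/, so it voices to [d]. /s/ is a voiceless obstruent between vowels /o/ and /u/, so it voices to [z]. /felloitosujaonb/ → felloidozujaonb.
Rule 2 (nasal place assimilation): /n/ precedes the labial consonant /b/, so it assimilates in place to [m]. /felloidozujaonb/ → felloidozujaomb.
Rule 3 (degemination): /ll/ is a geminate; the first /l/ deletes. /felloidozujaomb/ → feloidozujaomb.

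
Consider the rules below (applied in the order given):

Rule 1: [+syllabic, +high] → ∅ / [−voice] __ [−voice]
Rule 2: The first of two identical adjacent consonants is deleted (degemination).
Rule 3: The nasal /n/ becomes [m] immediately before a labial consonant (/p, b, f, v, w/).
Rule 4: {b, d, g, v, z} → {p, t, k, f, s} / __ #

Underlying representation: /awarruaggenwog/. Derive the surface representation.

awaruagemwok

Rule 1 (high vowel syncope): no segment meets the environment; /awarruaggenwog/ is unchanged.
Rule 2 (degemination): /rr/ is a geminate; the first /r/ deletes. /gg/ is a geminate; the first /g/ deletes. /awarruaggenwog/ → awaruagenwog.
Rule 3 (nasal place assimilation): /n/ precedes the labial consonant /w/, so it assimilates in place to [m]. /awaruagenwog/ → awaruagemwog.
Rule 4 (final devoicing): /g/ is a voiced obstruent in word-final position, so it devoices to [k]. /awaruagemwog/ → awaruagemwok.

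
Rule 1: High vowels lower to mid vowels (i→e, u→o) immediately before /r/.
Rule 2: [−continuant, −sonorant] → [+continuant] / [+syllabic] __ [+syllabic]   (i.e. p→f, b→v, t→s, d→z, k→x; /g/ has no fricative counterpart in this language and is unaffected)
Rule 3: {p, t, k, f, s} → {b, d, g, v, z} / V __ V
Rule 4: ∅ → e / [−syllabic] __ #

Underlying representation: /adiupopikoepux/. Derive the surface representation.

Rule 1 (pre-rhotic lowering): no segment meets the environment; /adiupopikoepux/ is unchanged.
Rule 2 (intervocalic spirantization): /d/ is a stop between vowels /a/ and /i/, so it spirantizes to the fricative [z]. /p/ is a stop between vowels /u/ and /o/, so it spirantizes to the fricative [f]. /p/ is a stop between vowels /o/ and /i/, so it spirantizes to the fricative [f]. /k/ is a stop between vowels /i/ and /o/, so it spirantizes to the fricative [x]. /p/ is a stop between vowels /e/ and /u/, so it spirantizes to the fricative [f]. /adiupopikoepux/ → aziufofixoefux.
Rule 3 (intervocalic voicing): /f/ is a voiceless obstruent between vowels /u/ and /o/, so it voices to [v]. /f/ is a voiceless obstruent between vowels /o/ and /i/, so it voices to [v]. /f/ is a voiceless obstruent between vowels /e/ and /u/, so it voices to [v]. /aziufofixoefux/ → aziuvovixoevux.
Rule 4 (final e-epenthesis): the form ends in the consonant /x/, so [e] is inserted word-finally. /aziuvovixoevux/ → aziuvovixoevuxe.

aziuvovixoevuxe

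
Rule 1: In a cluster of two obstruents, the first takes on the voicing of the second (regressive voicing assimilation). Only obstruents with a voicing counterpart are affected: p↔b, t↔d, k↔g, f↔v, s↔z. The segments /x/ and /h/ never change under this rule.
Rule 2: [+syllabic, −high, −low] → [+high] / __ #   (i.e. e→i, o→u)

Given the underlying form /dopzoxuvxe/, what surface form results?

dobzoxufxi

Rule 1 (regressive voicing assimilation): /p/ precedes the voiced obstruent /z/, so it voices to [b] by assimilation. /v/ precedes the voiceless obstruent /x/, so it devoices to [f] by assimilation. /dopzoxuvxe/ → dobzoxufxe.
Rule 2 (final vowel raising): /e/ is a mid vowel in word-final position, so it raises to [i]. /dobzoxufxe/ → dobzoxufxi.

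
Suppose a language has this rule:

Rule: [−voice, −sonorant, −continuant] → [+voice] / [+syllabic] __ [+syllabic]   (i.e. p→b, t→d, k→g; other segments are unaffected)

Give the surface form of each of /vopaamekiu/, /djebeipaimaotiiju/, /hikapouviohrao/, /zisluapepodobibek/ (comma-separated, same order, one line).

/vopaamekiu/: /p/ is a voiceless stop between vowels /o/ and /a/, so it voices to [b]. /k/ is a voiceless stop between vowels /e/ and /i/, so it voices to [g]. → [vobaamegiu].
/djebeipaimaotiiju/: /p/ is a voiceless stop between vowels /i/ and /a/, so it voices to [b]. /t/ is a voiceless stop between vowels /o/ and /i/, so it voices to [d]. → [djebeibaimaodiiju].
/hikapouviohrao/: /k/ is a voiceless stop between vowels /i/ and /a/, so it voices to [g]. /p/ is a voiceless stop between vowels /a/ and /o/, so it voices to [b]. → [higabouviohrao].
/zisluapepodobibek/: /p/ is a voiceless stop between vowels /a/ and /e/, so it voices to [b]. /p/ is a voiceless stop between vowels /e/ and /o/, so it voices to [b]. → [zisluabebodobibek].

vobaamegiu, djebeibaimaodiiju, higabouviohrao, zisluabebodobibek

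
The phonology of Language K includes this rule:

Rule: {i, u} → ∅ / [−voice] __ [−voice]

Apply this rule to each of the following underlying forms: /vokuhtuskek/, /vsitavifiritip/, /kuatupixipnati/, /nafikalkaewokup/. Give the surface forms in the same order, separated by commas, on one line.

/vokuhtuskek/: /u/ is a high vowel flanked by voiceless consonants /k/ and /h/, so it deletes. /u/ is a high vowel flanked by voiceless consonants /t/ and /s/, so it deletes. → [vokhtskek].
/vsitavifiritip/: /i/ is a high vowel flanked by voiceless consonants /s/ and /t/, so it deletes. /i/ is a high vowel flanked by voiceless consonants /t/ and /p/, so it deletes. → [vstavifiritp].
/kuatupixipnati/: /u/ is a high vowel flanked by voiceless consonants /t/ and /p/, so it deletes. /i/ is a high vowel flanked by voiceless consonants /p/ and /x/, so it deletes. /i/ is a high vowel flanked by voiceless consonants /x/ and /p/, so it deletes. → [kuatpxpnati].
/nafikalkaewokup/: /i/ is a high vowel flanked by voiceless consonants /f/ and /k/, so it deletes. /u/ is a high vowel flanked by voiceless consonants /k/ and /p/, so it deletes. → [nafkalkaewokp].

vokhtskek, vstavifiritp, kuatpxpnati, nafkalkaewokp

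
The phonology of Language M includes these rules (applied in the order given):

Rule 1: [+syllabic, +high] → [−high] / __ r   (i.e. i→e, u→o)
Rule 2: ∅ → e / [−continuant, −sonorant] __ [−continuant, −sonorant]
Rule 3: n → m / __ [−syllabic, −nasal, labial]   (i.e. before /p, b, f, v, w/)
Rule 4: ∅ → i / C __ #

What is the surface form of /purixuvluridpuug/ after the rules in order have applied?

porixuvloridepuugi

Rule 1 (pre-rhotic lowering): /u/ is a high vowel immediately before /r/, so it lowers to [o]. /u/ is a high vowel immediately before /r/, so it lowers to [o]. /purixuvluridpuug/ → porixuvloridpuug.
Rule 2 (stop-cluster e-epenthesis): /d/ and /p/ form a stop–stop cluster, so [e] is inserted between them. /porixuvloridpuug/ → porixuvloridepuug.
Rule 3 (nasal place assimilation): no segment meets the environment; /porixuvloridepuug/ is unchanged.
Rule 4 (final i-epenthesis): the form ends in the consonant /g/, so [i] is inserted word-finally. /porixuvloridepuug/ → porixuvloridepuugi.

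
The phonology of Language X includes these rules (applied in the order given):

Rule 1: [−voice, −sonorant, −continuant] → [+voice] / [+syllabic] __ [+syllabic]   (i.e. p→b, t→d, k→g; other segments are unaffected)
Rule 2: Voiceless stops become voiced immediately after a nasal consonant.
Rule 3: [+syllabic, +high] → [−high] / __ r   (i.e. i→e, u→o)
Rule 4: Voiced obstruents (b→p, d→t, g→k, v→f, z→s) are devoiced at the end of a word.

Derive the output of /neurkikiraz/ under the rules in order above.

neorkigeras

Rule 1 (intervocalic voicing): /k/ is a voiceless stop between vowels /i/ and /i/, so it voices to [g]. /neurkikiraz/ → neurkigiraz.
Rule 2 (post-nasal voicing): no segment meets the environment; /neurkigiraz/ is unchanged.
Rule 3 (pre-rhotic lowering): /u/ is a high vowel immediately before /r/, so it lowers to [o]. /i/ is a high vowel immediately before /r/, so it lowers to [e]. /neurkigiraz/ → neorkigeraz.
Rule 4 (final devoicing): /z/ is a voiced obstruent in word-final position, so it devoices to [s]. /neorkigeraz/ → neorkigeras.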